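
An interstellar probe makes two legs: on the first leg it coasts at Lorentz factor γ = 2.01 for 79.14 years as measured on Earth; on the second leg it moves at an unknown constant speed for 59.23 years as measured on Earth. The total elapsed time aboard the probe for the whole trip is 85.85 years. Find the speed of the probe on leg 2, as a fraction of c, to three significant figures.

Leg 1: γ = 2.01; τ_1 = 79.14/2.010 = 39.37 years.
Leg 2: speed unknown; τ_2 = 59.23/γ_2.
Total proper time: 39.37 + τ_2 = 85.85, so τ_2 = 85.85 − 39.37 = 46.48 years.
γ_2 = 59.23/46.48 = 1.274; β = √(1 − 1/γ²) = √0.3843.

β = 0.620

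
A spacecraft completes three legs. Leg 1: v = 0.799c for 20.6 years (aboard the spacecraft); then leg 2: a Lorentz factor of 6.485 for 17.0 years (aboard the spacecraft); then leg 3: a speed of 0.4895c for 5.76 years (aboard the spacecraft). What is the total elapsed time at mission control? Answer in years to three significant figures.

Leg 1: γ = 1/√(1 − 0.799²) = 1/√0.3616 = 1.663; Δt_1 = 1.663 × 20.6 = 34.26 years.
Leg 2: γ = 6.485; Δt_2 = 6.485 × 17.0 = 110.2 years.
Leg 3: γ = 1/√(1 − 0.4895²) = 1/√0.7604 = 1.147; Δt_3 = 1.147 × 5.76 = 6.605 years.
Total: 34.26 + 110.2 + 6.605 years.

Δt = 151 years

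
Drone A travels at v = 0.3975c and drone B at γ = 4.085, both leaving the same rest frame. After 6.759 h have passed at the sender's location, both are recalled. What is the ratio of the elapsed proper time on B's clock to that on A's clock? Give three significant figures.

τ_B/τ_A = 0.267

A: γ = 1/√(1 − 0.3975²) = 1/√0.8420 = 1.090. B: γ = 4.085.
τ_A/τ_B = γ_B/γ_A = 4.085/1.090 = 3.748, so τ_B/τ_A = 0.2668.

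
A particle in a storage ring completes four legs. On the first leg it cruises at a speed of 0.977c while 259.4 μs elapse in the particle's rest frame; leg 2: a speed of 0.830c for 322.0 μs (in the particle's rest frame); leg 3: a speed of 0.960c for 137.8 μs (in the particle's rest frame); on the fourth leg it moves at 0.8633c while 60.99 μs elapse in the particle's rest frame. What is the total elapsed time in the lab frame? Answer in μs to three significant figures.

Leg 1: γ = 1/√(1 − 0.977²) = 1/√0.04547 = 4.690; Δt_1 = 4.690 × 259.4 = 1216 μs.
Leg 2: γ = 1/√(1 − 0.830²) = 1/√0.3111 = 1.793; Δt_2 = 1.793 × 322.0 = 577.3 μs.
Leg 3: γ = 1/√(1 − 0.960²) = 1/√0.07840 = 3.571; Δt_3 = 3.571 × 137.8 = 492.1 μs.
Leg 4: γ = 1/√(1 − 0.8633²) = 1/√0.2547 = 1.981; Δt_4 = 1.981 × 60.99 = 120.8 μs.
Total: 1216 + 577.3 + 492.1 + 120.8 μs.

Δt = 2410 μs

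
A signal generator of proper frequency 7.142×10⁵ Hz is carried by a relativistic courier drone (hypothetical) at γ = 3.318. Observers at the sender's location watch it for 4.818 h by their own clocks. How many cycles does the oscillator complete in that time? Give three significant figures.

γ = 3.318
During 4.818 h of lab time, the oscillator's proper time advances by τ = Δt/γ = 4.818/3.318 = 1.452 h = 5.227×10³ s.
N = f × τ = 7.142×10⁵ × 5.227×10³ = 3.733×10⁹.

N = 3.73×10⁹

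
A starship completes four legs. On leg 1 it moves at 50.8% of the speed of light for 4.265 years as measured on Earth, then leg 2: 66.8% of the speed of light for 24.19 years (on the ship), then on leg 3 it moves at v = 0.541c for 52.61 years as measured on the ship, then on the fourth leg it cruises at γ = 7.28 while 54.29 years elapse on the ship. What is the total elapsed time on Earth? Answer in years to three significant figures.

Δt = 495 years

Leg 1: 4.265 years is already measured on Earth.
Leg 2: β = 0.668; γ = 1/√(1 − 0.668²) = 1/√0.5538 = 1.344; Δt_2 = 1.344 × 24.19 = 32.51 years.
Leg 3: γ = 1/√(1 − 0.541²) = 1/√0.7073 = 1.189; Δt_3 = 1.189 × 52.61 = 62.55 years.
Leg 4: γ = 7.28; Δt_4 = 7.280 × 54.29 = 395.2 years.
Total: 4.265 + 32.51 + 62.55 + 395.2 years.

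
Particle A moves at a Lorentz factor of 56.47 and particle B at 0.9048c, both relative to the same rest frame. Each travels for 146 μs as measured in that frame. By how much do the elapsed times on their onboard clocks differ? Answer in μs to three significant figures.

A: γ = 56.47; τ_A = 146/56.47 = 2.585 μs.
B: γ = 1/√(1 − 0.9048²) = 1/√0.1813 = 2.348; τ_B = 146/2.348 = 62.17 μs.

|τ_A − τ_B| = 59.6 μs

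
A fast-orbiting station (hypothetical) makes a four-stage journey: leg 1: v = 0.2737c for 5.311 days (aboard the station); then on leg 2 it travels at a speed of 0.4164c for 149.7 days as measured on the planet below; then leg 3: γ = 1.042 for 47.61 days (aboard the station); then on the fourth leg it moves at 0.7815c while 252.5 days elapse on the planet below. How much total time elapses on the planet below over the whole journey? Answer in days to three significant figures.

Δt = 457 days

Leg 1: γ = 1/√(1 − 0.2737²) = 1/√0.9251 = 1.040; Δt_1 = 1.040 × 5.311 = 5.522 days.
Leg 2: 149.7 days is already measured on the planet below.
Leg 3: γ = 1.042; Δt_3 = 1.042 × 47.61 = 49.61 days.
Leg 4: 252.5 days is already measured on the planet below.
Total: 5.522 + 149.7 + 49.61 + 252.5 days.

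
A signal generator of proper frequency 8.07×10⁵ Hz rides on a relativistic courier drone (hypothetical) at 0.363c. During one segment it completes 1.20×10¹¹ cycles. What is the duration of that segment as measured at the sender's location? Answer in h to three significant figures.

γ = 1/√(1 − 0.363²) = 1/√0.8682 = 1.073
Proper time for N cycles: τ = N/f = 1.20×10¹¹/(8.07×10⁵) = 1.487×10⁵ s = 41.31 h.
Lab-frame duration Δt = γτ = 1.073 × 41.31 = 44.33 h.

Δt = 44.3 h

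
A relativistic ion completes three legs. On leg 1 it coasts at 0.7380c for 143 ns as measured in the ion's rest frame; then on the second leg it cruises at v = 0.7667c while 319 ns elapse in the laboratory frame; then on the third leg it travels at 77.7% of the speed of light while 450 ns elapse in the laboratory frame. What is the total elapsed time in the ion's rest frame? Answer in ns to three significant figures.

Leg 1: 143 ns is already measured in the ion's rest frame.
Leg 2: γ = 1/√(1 − 0.7667²) = 1/√0.4122 = 1.558; τ_2 = 319/1.558 = 204.8 ns.
Leg 3: β = 0.777; γ = 1/√(1 − 0.777²) = 1/√0.3963 = 1.589; τ_3 = 450/1.589 = 283.3 ns.
Total: 143.0 + 204.8 + 283.3 ns.

τ = 631 ns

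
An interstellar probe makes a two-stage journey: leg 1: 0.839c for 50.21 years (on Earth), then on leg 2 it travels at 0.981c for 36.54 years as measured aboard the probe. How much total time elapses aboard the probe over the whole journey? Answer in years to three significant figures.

Leg 1: γ = 1/√(1 − 0.839²) = 1/√0.2961 = 1.838; τ_1 = 50.21/1.838 = 27.32 years.
Leg 2: 36.54 years is already measured aboard the probe.
Total: 27.32 + 36.54 years.

τ = 63.9 years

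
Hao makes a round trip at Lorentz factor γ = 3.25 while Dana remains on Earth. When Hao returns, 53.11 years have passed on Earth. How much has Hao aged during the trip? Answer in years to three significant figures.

τ = 16.3 years

γ = 3.25
Hao's clock measures proper time along the trip: τ = Δt/γ = 53.11/3.250 years.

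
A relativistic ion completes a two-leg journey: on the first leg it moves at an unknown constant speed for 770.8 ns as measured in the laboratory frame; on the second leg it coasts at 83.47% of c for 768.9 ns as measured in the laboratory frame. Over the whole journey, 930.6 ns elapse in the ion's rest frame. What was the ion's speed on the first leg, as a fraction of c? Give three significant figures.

β = 0.753

Leg 1: speed unknown; τ_1 = 770.8/γ_1.
Leg 2: β = 0.8347; γ = 1/√(1 − 0.8347²) = 1/√0.3033 = 1.816; τ_2 = 768.9/1.816 = 423.4 ns.
Total proper time: τ_1 + 423.4 = 930.6, so τ_1 = 930.6 − 423.4 = 507.2 ns.
γ_1 = 770.8/507.2 = 1.520; β = √(1 − 1/γ²) = √0.5671.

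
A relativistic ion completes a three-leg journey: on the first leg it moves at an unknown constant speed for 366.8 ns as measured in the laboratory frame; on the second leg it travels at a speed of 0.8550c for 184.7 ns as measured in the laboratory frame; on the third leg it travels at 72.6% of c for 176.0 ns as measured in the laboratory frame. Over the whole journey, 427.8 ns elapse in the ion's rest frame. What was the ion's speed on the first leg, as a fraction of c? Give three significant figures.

Leg 1: speed unknown; τ_1 = 366.8/γ_1.
Leg 2: γ = 1/√(1 − 0.8550²) = 1/√0.2690 = 1.928; τ_2 = 184.7/1.928 = 95.79 ns.
Leg 3: β = 0.726; γ = 1/√(1 − 0.726²) = 1/√0.4729 = 1.454; τ_3 = 176.0/1.454 = 121.0 ns.
Total proper time: τ_1 + 95.79 + 121.0 = 427.8, so τ_1 = 427.8 − 216.8 = 211.0 ns.
γ_1 = 366.8/211.0 = 1.739; β = √(1 − 1/γ²) = √0.6692.

β = 0.818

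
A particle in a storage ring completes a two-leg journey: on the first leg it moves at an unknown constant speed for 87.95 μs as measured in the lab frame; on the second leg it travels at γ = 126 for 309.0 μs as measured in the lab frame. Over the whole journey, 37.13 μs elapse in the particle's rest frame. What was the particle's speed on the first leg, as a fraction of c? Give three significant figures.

β = 0.919

Leg 1: speed unknown; τ_1 = 87.95/γ_1.
Leg 2: γ = 126; τ_2 = 309.0/126.0 = 2.452 μs.
Total proper time: τ_1 + 2.452 = 37.13, so τ_1 = 37.13 − 2.452 = 34.68 μs.
γ_1 = 87.95/34.68 = 2.536; β = √(1 − 1/γ²) = √0.8445.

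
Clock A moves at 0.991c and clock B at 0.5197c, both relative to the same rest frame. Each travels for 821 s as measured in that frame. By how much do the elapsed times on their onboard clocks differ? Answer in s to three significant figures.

|τ_A − τ_B| = 592 s

A: γ = 1/√(1 − 0.991²) = 1/√0.01792 = 7.470; τ_A = 821/7.470 = 109.9 s.
B: γ = 1/√(1 − 0.5197²) = 1/√0.7299 = 1.170; τ_B = 821/1.170 = 701.4 s.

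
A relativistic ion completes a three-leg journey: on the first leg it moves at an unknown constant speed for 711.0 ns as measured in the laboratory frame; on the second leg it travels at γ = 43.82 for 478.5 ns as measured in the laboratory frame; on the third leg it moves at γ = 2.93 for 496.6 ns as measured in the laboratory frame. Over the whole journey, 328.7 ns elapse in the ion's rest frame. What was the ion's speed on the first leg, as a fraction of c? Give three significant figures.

β = 0.978

Leg 1: speed unknown; τ_1 = 711.0/γ_1.
Leg 2: γ = 43.82; τ_2 = 478.5/43.82 = 10.92 ns.
Leg 3: γ = 2.93; τ_3 = 496.6/2.930 = 169.5 ns.
Total proper time: τ_1 + 10.92 + 169.5 = 328.7, so τ_1 = 328.7 − 180.4 = 148.3 ns.
γ_1 = 711.0/148.3 = 4.795; β = √(1 − 1/γ²) = √0.9565.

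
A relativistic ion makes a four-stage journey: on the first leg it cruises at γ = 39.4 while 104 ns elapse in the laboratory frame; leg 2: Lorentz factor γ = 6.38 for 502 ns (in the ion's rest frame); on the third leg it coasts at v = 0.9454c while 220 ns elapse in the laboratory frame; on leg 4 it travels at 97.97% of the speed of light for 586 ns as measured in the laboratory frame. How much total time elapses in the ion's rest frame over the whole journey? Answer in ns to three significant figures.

τ = 694 ns

Leg 1: γ = 39.4; τ_1 = 104/39.40 = 2.640 ns.
Leg 2: 502 ns is already measured in the ion's rest frame.
Leg 3: γ = 1/√(1 − 0.9454²) = 1/√0.1062 = 3.068; τ_3 = 220/3.068 = 71.70 ns.
Leg 4: β = 0.9797; γ = 1/√(1 − 0.9797²) = 1/√0.04019 = 4.988; τ_4 = 586/4.988 = 117.5 ns.
Total: 2.640 + 502.0 + 71.70 + 117.5 ns.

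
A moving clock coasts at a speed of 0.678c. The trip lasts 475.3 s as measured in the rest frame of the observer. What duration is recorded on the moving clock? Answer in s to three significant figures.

γ = 1/√(1 − 0.678²) = 1/√0.5403 = 1.360
The interval measured in the rest frame of the observer is the dilated one; the clock on the moving clock measures the proper time τ = Δt/γ = 475.3/1.360 s.

τ = 349 s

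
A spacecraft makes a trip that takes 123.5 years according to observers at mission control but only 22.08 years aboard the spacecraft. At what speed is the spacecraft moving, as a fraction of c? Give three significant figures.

β = 0.984

The proper time is measured aboard the spacecraft (both events occur at the spacecraft's location); Δt is measured at mission control. γ = Δt/τ = 123.5/22.08 = 5.593.
β = √(1 − 1/γ²) = √(1 − 0.03196) = √0.9680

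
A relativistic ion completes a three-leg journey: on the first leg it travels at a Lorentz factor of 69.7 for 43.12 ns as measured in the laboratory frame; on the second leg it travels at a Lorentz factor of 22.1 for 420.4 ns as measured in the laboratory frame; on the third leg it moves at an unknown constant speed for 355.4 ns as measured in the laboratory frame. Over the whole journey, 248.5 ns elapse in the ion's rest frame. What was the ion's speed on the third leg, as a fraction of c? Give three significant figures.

Leg 1: γ = 69.7; τ_1 = 43.12/69.70 = 0.6187 ns.
Leg 2: γ = 22.1; τ_2 = 420.4/22.10 = 19.02 ns.
Leg 3: speed unknown; τ_3 = 355.4/γ_3.
Total proper time: 0.6187 + 19.02 + τ_3 = 248.5, so τ_3 = 248.5 − 19.64 = 228.9 ns.
γ_3 = 355.4/228.9 = 1.553; β = √(1 − 1/γ²) = √0.5853.

β = 0.765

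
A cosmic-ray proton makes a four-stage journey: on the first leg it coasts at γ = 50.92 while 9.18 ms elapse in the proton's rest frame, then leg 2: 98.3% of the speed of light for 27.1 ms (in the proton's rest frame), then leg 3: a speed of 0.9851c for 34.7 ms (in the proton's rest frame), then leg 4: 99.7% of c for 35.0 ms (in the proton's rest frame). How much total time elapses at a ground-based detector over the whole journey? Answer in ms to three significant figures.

Leg 1: γ = 50.92; Δt_1 = 50.92 × 9.18 = 467.4 ms.
Leg 2: β = 0.983; γ = 1/√(1 − 0.983²) = 1/√0.03371 = 5.446; Δt_2 = 5.446 × 27.1 = 147.6 ms.
Leg 3: γ = 1/√(1 − 0.9851²) = 1/√0.02958 = 5.815; Δt_3 = 5.815 × 34.7 = 201.8 ms.
Leg 4: β = 0.997; γ = 1/√(1 − 0.997²) = 1/√0.005991 = 12.92; Δt_4 = 12.92 × 35.0 = 452.2 ms.
Total: 467.4 + 147.6 + 201.8 + 452.2 ms.

Δt = 1270 ms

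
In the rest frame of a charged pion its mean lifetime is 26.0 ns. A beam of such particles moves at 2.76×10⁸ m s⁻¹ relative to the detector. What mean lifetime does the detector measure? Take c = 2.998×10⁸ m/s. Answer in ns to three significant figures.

β = 2.76×10⁸/2.998×10⁸ = 0.9206; γ = 1/√(1 − 0.9206²) = 2.561
The rest-frame lifetime is the proper time; the lab measures the dilated interval Δt = γτ₀ = 2.561 × 26.0 ns.

Δt = 66.6 ns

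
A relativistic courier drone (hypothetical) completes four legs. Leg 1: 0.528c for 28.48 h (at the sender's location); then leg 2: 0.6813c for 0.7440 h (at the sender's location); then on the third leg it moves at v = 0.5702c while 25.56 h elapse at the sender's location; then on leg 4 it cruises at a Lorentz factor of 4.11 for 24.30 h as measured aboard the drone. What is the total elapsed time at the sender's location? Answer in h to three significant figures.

Δt = 155 h

Leg 1: 28.48 h is already measured at the sender's location.
Leg 2: 0.7440 h is already measured at the sender's location.
Leg 3: 25.56 h is already measured at the sender's location.
Leg 4: γ = 4.11; Δt_4 = 4.110 × 24.30 = 99.87 h.
Total: 28.48 + 0.7440 + 25.56 + 99.87 h.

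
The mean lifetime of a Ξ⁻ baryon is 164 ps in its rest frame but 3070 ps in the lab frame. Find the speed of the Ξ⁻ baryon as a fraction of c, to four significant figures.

β = 0.9986

γ = Δt/τ₀ = 3070/164 = 18.72
β = √(1 − 1/γ²) = √(1 − 0.002854) = √0.9971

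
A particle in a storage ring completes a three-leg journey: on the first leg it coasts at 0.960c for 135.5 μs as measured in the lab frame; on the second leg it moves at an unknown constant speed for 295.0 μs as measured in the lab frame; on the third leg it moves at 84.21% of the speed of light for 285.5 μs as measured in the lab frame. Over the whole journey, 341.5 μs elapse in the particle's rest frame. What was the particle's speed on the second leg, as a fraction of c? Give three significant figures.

Leg 1: γ = 1/√(1 − 0.960²) = 25/7 ≈ 3.571; τ_1 = 135.5/3.571 = 37.94 μs.
Leg 2: speed unknown; τ_2 = 295.0/γ_2.
Leg 3: β = 0.8421; γ = 1/√(1 − 0.8421²) = 1/√0.2909 = 1.854; τ_3 = 285.5/1.854 = 154.0 μs.
Total proper time: 37.94 + τ_2 + 154.0 = 341.5, so τ_2 = 341.5 − 191.9 = 149.6 μs.
γ_2 = 295.0/149.6 = 1.972; β = √(1 − 1/γ²) = √0.7429.

β = 0.862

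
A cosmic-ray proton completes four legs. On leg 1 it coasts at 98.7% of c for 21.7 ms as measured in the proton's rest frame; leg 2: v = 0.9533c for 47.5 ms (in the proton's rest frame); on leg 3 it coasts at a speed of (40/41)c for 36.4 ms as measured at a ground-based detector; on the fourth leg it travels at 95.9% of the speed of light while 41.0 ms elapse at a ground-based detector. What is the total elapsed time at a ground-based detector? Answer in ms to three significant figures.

Δt = 370 ms

Leg 1: β = 0.987; γ = 1/√(1 − 0.987²) = 1/√0.02583 = 6.222; Δt_1 = 6.222 × 21.7 = 135.0 ms.
Leg 2: γ = 1/√(1 − 0.9533²) = 1/√0.09122 = 3.311; Δt_2 = 3.311 × 47.5 = 157.3 ms.
Leg 3: 36.4 ms is already measured at a ground-based detector.
Leg 4: 41.0 ms is already measured at a ground-based detector.
Total: 135.0 + 157.3 + 36.40 + 41.00 ms.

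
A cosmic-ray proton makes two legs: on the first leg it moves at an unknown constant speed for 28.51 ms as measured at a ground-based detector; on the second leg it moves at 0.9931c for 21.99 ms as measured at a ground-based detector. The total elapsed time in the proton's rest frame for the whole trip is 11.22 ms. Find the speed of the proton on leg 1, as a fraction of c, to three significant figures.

Leg 1: speed unknown; τ_1 = 28.51/γ_1.
Leg 2: γ = 1/√(1 − 0.9931²) = 1/√0.01375 = 8.527; τ_2 = 21.99/8.527 = 2.579 ms.
Total proper time: τ_1 + 2.579 = 11.22, so τ_1 = 11.22 − 2.579 = 8.641 ms.
γ_1 = 28.51/8.641 = 3.299; β = √(1 − 1/γ²) = √0.9081.

β = 0.953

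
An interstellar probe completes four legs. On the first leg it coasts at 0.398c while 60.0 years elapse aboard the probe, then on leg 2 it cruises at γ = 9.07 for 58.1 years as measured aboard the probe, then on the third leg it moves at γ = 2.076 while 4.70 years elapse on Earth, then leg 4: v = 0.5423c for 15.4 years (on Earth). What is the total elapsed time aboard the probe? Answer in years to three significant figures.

Leg 1: 60.0 years is already measured aboard the probe.
Leg 2: 58.1 years is already measured aboard the probe.
Leg 3: γ = 2.076; τ_3 = 4.70/2.076 = 2.264 years.
Leg 4: γ = 1/√(1 − 0.5423²) = 1/√0.7059 = 1.190; τ_4 = 15.4/1.190 = 12.94 years.
Total: 60.00 + 58.10 + 2.264 + 12.94 years.

τ = 133 years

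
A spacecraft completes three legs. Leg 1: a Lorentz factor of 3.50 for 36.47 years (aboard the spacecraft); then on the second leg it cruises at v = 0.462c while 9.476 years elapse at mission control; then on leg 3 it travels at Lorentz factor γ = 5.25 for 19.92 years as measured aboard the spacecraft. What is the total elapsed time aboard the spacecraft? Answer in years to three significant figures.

Leg 1: 36.47 years is already measured aboard the spacecraft.
Leg 2: γ = 1/√(1 − 0.462²) = 1/√0.7866 = 1.128; τ_2 = 9.476/1.128 = 8.404 years.
Leg 3: 19.92 years is already measured aboard the spacecraft.
Total: 36.47 + 8.404 + 19.92 years.

τ = 64.8 years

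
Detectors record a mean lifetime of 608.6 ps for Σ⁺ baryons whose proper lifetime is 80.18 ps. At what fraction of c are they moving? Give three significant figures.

v = 0.991c

γ = Δt/τ₀ = 608.6/80.18 = 7.590
β = √(1 − 1/γ²) = √(1 − 0.01736) = √0.9826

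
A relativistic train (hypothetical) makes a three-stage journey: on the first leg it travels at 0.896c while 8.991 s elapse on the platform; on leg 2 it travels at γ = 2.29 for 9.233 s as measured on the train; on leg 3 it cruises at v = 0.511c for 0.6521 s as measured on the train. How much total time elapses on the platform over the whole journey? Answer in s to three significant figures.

Leg 1: 8.991 s is already measured on the platform.
Leg 2: γ = 2.29; Δt_2 = 2.290 × 9.233 = 21.14 s.
Leg 3: γ = 1/√(1 − 0.511²) = 1/√0.7389 = 1.163; Δt_3 = 1.163 × 0.6521 = 0.7586 s.
Total: 8.991 + 21.14 + 0.7586 s.

Δt = 30.9 s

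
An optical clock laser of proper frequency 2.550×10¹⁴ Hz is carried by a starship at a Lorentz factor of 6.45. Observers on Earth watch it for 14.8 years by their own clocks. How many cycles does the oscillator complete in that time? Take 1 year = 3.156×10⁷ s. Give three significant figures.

N = 1.85×10²²

γ = 6.45
During 14.8 years of lab time, the oscillator's proper time advances by τ = Δt/γ = 14.8/6.450 = 2.295 years = 7.242×10⁷ s.
N = f × τ = 2.550×10¹⁴ × 7.242×10⁷ = 1.847×10²².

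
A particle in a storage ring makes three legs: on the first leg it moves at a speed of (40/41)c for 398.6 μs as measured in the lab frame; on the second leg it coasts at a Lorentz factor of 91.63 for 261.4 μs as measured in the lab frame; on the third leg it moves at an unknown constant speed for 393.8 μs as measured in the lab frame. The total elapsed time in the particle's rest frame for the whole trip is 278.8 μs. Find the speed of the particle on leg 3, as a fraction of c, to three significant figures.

Leg 1: γ = 1/√(1 − (40/41)²) = 41/9 ≈ 4.556; τ_1 = 398.6/4.556 = 87.50 μs.
Leg 2: γ = 91.63; τ_2 = 261.4/91.63 = 2.853 μs.
Leg 3: speed unknown; τ_3 = 393.8/γ_3.
Total proper time: 87.50 + 2.853 + τ_3 = 278.8, so τ_3 = 278.8 − 90.35 = 188.4 μs.
γ_3 = 393.8/188.4 = 2.090; β = √(1 − 1/γ²) = √0.7710.

β = 0.878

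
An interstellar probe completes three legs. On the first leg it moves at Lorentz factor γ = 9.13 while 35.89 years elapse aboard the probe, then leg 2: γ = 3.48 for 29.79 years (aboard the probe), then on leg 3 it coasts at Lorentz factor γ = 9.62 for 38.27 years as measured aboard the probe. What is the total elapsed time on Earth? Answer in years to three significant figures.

Δt = 800 years

Leg 1: γ = 9.13; Δt_1 = 9.130 × 35.89 = 327.7 years.
Leg 2: γ = 3.48; Δt_2 = 3.480 × 29.79 = 103.7 years.
Leg 3: γ = 9.62; Δt_3 = 9.620 × 38.27 = 368.2 years.
Total: 327.7 + 103.7 + 368.2 years.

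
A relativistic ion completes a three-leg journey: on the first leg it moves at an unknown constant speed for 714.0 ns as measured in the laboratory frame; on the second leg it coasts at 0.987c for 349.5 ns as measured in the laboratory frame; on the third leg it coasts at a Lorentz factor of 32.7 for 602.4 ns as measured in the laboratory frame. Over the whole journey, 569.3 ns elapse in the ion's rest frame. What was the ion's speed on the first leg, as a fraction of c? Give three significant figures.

β = 0.721

Leg 1: speed unknown; τ_1 = 714.0/γ_1.
Leg 2: γ = 1/√(1 − 0.987²) = 1/√0.02583 = 6.222; τ_2 = 349.5/6.222 = 56.17 ns.
Leg 3: γ = 32.7; τ_3 = 602.4/32.70 = 18.42 ns.
Total proper time: τ_1 + 56.17 + 18.42 = 569.3, so τ_1 = 569.3 − 74.59 = 494.7 ns.
γ_1 = 714.0/494.7 = 1.443; β = √(1 − 1/γ²) = √0.5199.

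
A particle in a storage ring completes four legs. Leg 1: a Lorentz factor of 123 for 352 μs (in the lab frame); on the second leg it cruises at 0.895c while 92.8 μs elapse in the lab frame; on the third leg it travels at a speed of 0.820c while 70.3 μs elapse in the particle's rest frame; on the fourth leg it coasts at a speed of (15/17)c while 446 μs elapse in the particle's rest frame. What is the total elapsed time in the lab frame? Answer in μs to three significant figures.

Δt = 1520 μs

Leg 1: 352 μs is already measured in the lab frame.
Leg 2: 92.8 μs is already measured in the lab frame.
Leg 3: γ = 1/√(1 − 0.820²) = 1/√0.3276 = 1.747; Δt_3 = 1.747 × 70.3 = 122.8 μs.
Leg 4: γ = 1/√(1 − (15/17)²) = 17/8 = 2.125; Δt_4 = 2.125 × 446 = 947.8 μs.
Total: 352.0 + 92.80 + 122.8 + 947.8 μs.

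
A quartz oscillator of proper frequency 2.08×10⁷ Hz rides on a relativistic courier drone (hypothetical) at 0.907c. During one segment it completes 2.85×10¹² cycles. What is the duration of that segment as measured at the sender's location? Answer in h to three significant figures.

γ = 1/√(1 − 0.907²) = 1/√0.1774 = 2.375
Proper time for N cycles: τ = N/f = 2.85×10¹²/(2.08×10⁷) = 1.370×10⁵ s = 38.06 h.
Lab-frame duration Δt = γτ = 2.375 × 38.06 = 90.38 h.

Δt = 90.4 h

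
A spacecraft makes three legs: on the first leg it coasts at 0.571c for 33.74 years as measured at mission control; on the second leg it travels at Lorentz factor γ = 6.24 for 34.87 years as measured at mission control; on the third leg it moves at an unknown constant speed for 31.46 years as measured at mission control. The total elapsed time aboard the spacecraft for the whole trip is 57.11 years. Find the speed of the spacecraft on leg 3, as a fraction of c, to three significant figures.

Leg 1: γ = 1/√(1 − 0.571²) = 1/√0.6740 = 1.218; τ_1 = 33.74/1.218 = 27.70 years.
Leg 2: γ = 6.24; τ_2 = 34.87/6.240 = 5.588 years.
Leg 3: speed unknown; τ_3 = 31.46/γ_3.
Total proper time: 27.70 + 5.588 + τ_3 = 57.11, so τ_3 = 57.11 − 33.29 = 23.82 years.
γ_3 = 31.46/23.82 = 1.321; β = √(1 − 1/γ²) = √0.4266.

β = 0.653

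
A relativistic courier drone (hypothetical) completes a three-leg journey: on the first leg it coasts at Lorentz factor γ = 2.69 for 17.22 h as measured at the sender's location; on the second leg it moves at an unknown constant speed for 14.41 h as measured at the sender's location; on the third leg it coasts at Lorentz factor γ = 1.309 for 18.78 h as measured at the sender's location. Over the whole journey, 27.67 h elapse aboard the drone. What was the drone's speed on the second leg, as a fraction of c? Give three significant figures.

β = 0.877

Leg 1: γ = 2.69; τ_1 = 17.22/2.690 = 6.401 h.
Leg 2: speed unknown; τ_2 = 14.41/γ_2.
Leg 3: γ = 1.309; τ_3 = 18.78/1.309 = 14.35 h.
Total proper time: 6.401 + τ_2 + 14.35 = 27.67, so τ_2 = 27.67 − 20.75 = 6.922 h.
γ_2 = 14.41/6.922 = 2.082; β = √(1 − 1/γ²) = √0.7693.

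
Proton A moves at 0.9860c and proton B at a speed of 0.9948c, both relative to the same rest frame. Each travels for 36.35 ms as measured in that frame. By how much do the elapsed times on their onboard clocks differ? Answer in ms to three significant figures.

|τ_A − τ_B| = 2.36 ms

A: γ = 1/√(1 − 0.9860²) = 1/√0.02780 = 5.997; τ_A = 36.35/5.997 = 6.061 ms.
B: γ = 1/√(1 − 0.9948²) = 1/√0.01037 = 9.819; τ_B = 36.35/9.819 = 3.702 ms.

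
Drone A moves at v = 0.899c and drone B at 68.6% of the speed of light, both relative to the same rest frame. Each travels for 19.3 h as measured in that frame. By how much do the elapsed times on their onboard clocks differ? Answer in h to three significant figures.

|τ_A − τ_B| = 5.59 h

A: γ = 1/√(1 − 0.899²) = 1/√0.1918 = 2.283; τ_A = 19.3/2.283 = 8.452 h.
B: β = 0.686; γ = 1/√(1 − 0.686²) = 1/√0.5294 = 1.374; τ_B = 19.3/1.374 = 14.04 h.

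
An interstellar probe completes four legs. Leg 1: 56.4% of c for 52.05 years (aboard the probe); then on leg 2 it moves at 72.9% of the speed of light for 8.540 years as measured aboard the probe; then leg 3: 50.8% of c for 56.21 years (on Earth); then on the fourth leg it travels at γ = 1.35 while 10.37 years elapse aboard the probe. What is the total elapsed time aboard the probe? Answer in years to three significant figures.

Leg 1: 52.05 years is already measured aboard the probe.
Leg 2: 8.540 years is already measured aboard the probe.
Leg 3: β = 0.508; γ = 1/√(1 − 0.508²) = 1/√0.7419 = 1.161; τ_3 = 56.21/1.161 = 48.42 years.
Leg 4: 10.37 years is already measured aboard the probe.
Total: 52.05 + 8.540 + 48.42 + 10.37 years.

τ = 119 years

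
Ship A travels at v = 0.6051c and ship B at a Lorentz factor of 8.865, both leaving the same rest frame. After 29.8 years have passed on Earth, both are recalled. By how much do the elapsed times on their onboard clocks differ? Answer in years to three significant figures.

A: γ = 1/√(1 − 0.6051²) = 1/√0.6339 = 1.256; τ_A = 29.8/1.256 = 23.73 years.
B: γ = 8.865; τ_B = 29.8/8.865 = 3.362 years.

|τ_A − τ_B| = 20.4 years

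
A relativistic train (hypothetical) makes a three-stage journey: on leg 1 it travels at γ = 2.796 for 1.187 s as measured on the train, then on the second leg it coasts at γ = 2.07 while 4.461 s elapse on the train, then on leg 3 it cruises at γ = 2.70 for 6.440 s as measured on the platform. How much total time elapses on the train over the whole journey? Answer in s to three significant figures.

τ = 8.03 s

Leg 1: 1.187 s is already measured on the train.
Leg 2: 4.461 s is already measured on the train.
Leg 3: γ = 2.70; τ_3 = 6.440/2.700 = 2.385 s.
Total: 1.187 + 4.461 + 2.385 s.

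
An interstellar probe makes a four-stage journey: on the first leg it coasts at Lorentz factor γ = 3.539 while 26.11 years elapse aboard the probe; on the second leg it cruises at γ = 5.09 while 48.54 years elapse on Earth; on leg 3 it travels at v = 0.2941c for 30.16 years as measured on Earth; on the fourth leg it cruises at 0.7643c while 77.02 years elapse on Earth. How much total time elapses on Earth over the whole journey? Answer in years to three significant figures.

Δt = 248 years

Leg 1: γ = 3.539; Δt_1 = 3.539 × 26.11 = 92.40 years.
Leg 2: 48.54 years is already measured on Earth.
Leg 3: 30.16 years is already measured on Earth.
Leg 4: 77.02 years is already measured on Earth.
Total: 92.40 + 48.54 + 30.16 + 77.02 years.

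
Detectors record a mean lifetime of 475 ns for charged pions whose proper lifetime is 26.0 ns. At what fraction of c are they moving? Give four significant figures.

β = 0.9985

γ = Δt/τ₀ = 475/26.0 = 18.27
β = √(1 − 1/γ²) = √(1 − 0.002996) = √0.9970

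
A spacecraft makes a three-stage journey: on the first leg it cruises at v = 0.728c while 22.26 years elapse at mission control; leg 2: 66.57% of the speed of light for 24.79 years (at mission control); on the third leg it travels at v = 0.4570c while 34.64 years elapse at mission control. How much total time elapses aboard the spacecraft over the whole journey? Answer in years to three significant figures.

Leg 1: γ = 1/√(1 − 0.728²) = 1/√0.4700 = 1.459; τ_1 = 22.26/1.459 = 15.26 years.
Leg 2: β = 0.6657; γ = 1/√(1 − 0.6657²) = 1/√0.5568 = 1.340; τ_2 = 24.79/1.340 = 18.50 years.
Leg 3: γ = 1/√(1 − 0.4570²) = 1/√0.7912 = 1.124; τ_3 = 34.64/1.124 = 30.81 years.
Total: 15.26 + 18.50 + 30.81 years.

τ = 64.6 years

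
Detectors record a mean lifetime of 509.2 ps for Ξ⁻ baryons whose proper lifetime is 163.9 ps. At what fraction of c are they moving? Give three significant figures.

γ = Δt/τ₀ = 509.2/163.9 = 3.107
β = √(1 − 1/γ²) = √(1 − 0.1036) = √0.8964

β = 0.947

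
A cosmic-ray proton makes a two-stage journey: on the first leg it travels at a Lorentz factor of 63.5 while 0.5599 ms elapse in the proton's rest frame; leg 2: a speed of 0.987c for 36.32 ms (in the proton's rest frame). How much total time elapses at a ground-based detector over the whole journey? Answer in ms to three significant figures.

Leg 1: γ = 63.5; Δt_1 = 63.50 × 0.5599 = 35.55 ms.
Leg 2: γ = 1/√(1 − 0.987²) = 1/√0.02583 = 6.222; Δt_2 = 6.222 × 36.32 = 226.0 ms.
Total: 35.55 + 226.0 ms.

Δt = 262 ms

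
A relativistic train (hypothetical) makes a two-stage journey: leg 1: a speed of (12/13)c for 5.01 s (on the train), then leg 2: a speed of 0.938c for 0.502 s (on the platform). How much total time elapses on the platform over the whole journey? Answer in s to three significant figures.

Δt = 13.5 s

Leg 1: γ = 1/√(1 − (12/13)²) = 13/5 = 2.600; Δt_1 = 2.600 × 5.01 = 13.03 s.
Leg 2: 0.502 s is already measured on the platform.
Total: 13.03 + 0.5020 s.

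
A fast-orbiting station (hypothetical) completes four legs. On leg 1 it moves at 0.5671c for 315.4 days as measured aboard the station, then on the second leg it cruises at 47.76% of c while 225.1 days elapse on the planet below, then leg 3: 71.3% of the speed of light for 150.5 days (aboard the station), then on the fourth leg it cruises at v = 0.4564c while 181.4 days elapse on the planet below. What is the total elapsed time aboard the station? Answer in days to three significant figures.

τ = 825 days

Leg 1: 315.4 days is already measured aboard the station.
Leg 2: β = 0.4776; γ = 1/√(1 − 0.4776²) = 1/√0.7719 = 1.138; τ_2 = 225.1/1.138 = 197.8 days.
Leg 3: 150.5 days is already measured aboard the station.
Leg 4: γ = 1/√(1 − 0.4564²) = 1/√0.7917 = 1.124; τ_4 = 181.4/1.124 = 161.4 days.
Total: 315.4 + 197.8 + 150.5 + 161.4 days.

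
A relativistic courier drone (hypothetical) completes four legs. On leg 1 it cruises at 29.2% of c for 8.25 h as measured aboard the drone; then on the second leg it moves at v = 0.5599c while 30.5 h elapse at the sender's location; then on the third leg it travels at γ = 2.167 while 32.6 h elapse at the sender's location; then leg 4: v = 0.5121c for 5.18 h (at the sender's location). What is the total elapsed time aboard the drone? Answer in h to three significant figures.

Leg 1: 8.25 h is already measured aboard the drone.
Leg 2: γ = 1/√(1 − 0.5599²) = 1/√0.6865 = 1.207; τ_2 = 30.5/1.207 = 25.27 h.
Leg 3: γ = 2.167; τ_3 = 32.6/2.167 = 15.04 h.
Leg 4: γ = 1/√(1 − 0.5121²) = 1/√0.7378 = 1.164; τ_4 = 5.18/1.164 = 4.449 h.
Total: 8.250 + 25.27 + 15.04 + 4.449 h.

τ = 53.0 h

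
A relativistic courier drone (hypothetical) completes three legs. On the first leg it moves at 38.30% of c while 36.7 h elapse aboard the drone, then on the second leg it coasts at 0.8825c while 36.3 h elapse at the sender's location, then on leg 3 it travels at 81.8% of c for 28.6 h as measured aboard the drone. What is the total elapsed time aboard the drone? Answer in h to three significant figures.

Leg 1: 36.7 h is already measured aboard the drone.
Leg 2: γ = 1/√(1 − 0.8825²) = 1/√0.2212 = 2.126; τ_2 = 36.3/2.126 = 17.07 h.
Leg 3: 28.6 h is already measured aboard the drone.
Total: 36.70 + 17.07 + 28.60 h.

τ = 82.4 h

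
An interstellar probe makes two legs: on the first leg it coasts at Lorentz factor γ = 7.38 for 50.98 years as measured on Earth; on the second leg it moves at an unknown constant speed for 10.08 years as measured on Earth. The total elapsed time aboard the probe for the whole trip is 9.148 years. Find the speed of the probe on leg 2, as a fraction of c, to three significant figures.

β = 0.975

Leg 1: γ = 7.38; τ_1 = 50.98/7.380 = 6.908 years.
Leg 2: speed unknown; τ_2 = 10.08/γ_2.
Total proper time: 6.908 + τ_2 = 9.148, so τ_2 = 9.148 − 6.908 = 2.240 years.
γ_2 = 10.08/2.240 = 4.500; β = √(1 − 1/γ²) = √0.9506.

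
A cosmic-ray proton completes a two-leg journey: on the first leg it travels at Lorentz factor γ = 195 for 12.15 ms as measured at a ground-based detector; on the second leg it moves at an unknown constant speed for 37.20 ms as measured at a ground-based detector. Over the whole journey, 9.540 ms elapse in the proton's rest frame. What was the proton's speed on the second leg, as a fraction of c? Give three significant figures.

Leg 1: γ = 195; τ_1 = 12.15/195.0 = 0.06231 ms.
Leg 2: speed unknown; τ_2 = 37.20/γ_2.
Total proper time: 0.06231 + τ_2 = 9.540, so τ_2 = 9.540 − 0.06231 = 9.478 ms.
γ_2 = 37.20/9.478 = 3.925; β = √(1 − 1/γ²) = √0.9351.

β = 0.967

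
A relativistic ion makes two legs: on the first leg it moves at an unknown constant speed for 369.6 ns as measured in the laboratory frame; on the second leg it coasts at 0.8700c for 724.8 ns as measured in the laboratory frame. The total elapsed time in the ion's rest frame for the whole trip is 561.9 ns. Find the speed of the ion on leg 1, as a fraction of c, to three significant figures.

Leg 1: speed unknown; τ_1 = 369.6/γ_1.
Leg 2: γ = 1/√(1 − 0.8700²) = 1/√0.2431 = 2.028; τ_2 = 724.8/2.028 = 357.4 ns.
Total proper time: τ_1 + 357.4 = 561.9, so τ_1 = 561.9 − 357.4 = 204.5 ns.
γ_1 = 369.6/204.5 = 1.807; β = √(1 − 1/γ²) = √0.6938.

β = 0.833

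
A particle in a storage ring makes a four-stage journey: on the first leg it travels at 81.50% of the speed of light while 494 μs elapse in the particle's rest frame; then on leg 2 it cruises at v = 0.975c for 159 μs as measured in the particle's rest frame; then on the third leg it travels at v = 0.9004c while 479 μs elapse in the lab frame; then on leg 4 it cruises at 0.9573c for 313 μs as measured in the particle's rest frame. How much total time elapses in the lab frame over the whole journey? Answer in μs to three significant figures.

Leg 1: β = 0.8150; γ = 1/√(1 − 0.8150²) = 1/√0.3358 = 1.726; Δt_1 = 1.726 × 494 = 852.5 μs.
Leg 2: γ = 1/√(1 − 0.975²) = 1/√0.04938 = 4.500; Δt_2 = 4.500 × 159 = 715.6 μs.
Leg 3: 479 μs is already measured in the lab frame.
Leg 4: γ = 1/√(1 − 0.9573²) = 1/√0.08358 = 3.459; Δt_4 = 3.459 × 313 = 1083 μs.
Total: 852.5 + 715.6 + 479.0 + 1083 μs.

Δt = 3130 μs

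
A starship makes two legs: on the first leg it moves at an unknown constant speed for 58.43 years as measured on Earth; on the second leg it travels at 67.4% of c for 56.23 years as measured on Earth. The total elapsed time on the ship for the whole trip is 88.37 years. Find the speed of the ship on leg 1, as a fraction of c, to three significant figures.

β = 0.598

Leg 1: speed unknown; τ_1 = 58.43/γ_1.
Leg 2: β = 0.674; γ = 1/√(1 − 0.674²) = 1/√0.5457 = 1.354; τ_2 = 56.23/1.354 = 41.54 years.
Total proper time: τ_1 + 41.54 = 88.37, so τ_1 = 88.37 − 41.54 = 46.83 years.
γ_1 = 58.43/46.83 = 1.248; β = √(1 − 1/γ²) = √0.3576.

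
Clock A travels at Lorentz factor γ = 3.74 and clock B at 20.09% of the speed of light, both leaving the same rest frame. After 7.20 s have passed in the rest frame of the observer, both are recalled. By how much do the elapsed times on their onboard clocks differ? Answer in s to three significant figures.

A: γ = 3.74; τ_A = 7.20/3.740 = 1.925 s.
B: β = 0.2009; γ = 1/√(1 − 0.2009²) = 1/√0.9596 = 1.021; τ_B = 7.20/1.021 = 7.053 s.

|τ_A − τ_B| = 5.13 s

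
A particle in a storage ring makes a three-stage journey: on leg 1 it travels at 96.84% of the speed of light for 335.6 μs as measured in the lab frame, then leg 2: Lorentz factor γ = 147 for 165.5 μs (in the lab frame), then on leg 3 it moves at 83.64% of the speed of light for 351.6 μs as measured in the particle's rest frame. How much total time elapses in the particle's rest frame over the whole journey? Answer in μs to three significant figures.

τ = 436 μs

Leg 1: β = 0.9684; γ = 1/√(1 − 0.9684²) = 1/√0.06220 = 4.010; τ_1 = 335.6/4.010 = 83.70 μs.
Leg 2: γ = 147; τ_2 = 165.5/147.0 = 1.126 μs.
Leg 3: 351.6 μs is already measured in the particle's rest frame.
Total: 83.70 + 1.126 + 351.6 μs.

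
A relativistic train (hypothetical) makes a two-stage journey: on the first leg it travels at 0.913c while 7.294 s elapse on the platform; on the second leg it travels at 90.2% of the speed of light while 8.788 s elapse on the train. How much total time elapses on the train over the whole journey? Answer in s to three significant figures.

τ = 11.8 s

Leg 1: γ = 1/√(1 − 0.913²) = 1/√0.1664 = 2.451; τ_1 = 7.294/2.451 = 2.976 s.
Leg 2: 8.788 s is already measured on the train.
Total: 2.976 + 8.788 s.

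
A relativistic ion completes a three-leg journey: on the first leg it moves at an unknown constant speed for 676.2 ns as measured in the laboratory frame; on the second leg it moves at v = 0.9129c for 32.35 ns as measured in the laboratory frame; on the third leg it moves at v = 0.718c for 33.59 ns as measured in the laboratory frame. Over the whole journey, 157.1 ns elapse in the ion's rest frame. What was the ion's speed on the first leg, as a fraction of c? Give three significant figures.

Leg 1: speed unknown; τ_1 = 676.2/γ_1.
Leg 2: γ = 1/√(1 − 0.9129²) = 1/√0.1666 = 2.450; τ_2 = 32.35/2.450 = 13.20 ns.
Leg 3: γ = 1/√(1 − 0.718²) = 1/√0.4845 = 1.437; τ_3 = 33.59/1.437 = 23.38 ns.
Total proper time: τ_1 + 13.20 + 23.38 = 157.1, so τ_1 = 157.1 − 36.58 = 120.5 ns.
γ_1 = 676.2/120.5 = 5.611; β = √(1 − 1/γ²) = √0.9682.

β = 0.984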